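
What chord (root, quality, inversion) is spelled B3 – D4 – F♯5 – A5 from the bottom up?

B minor seventh, root position

Reducing to letter names: B, D, F#, A. These stack in thirds as B–D–F#–A — a B minor seventh chord.
The lowest note is B, the root of the chord, so this is root position (figured bass 7).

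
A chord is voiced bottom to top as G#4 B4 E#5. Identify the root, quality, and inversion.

E# diminished, first inversion

Reducing to letter names: G#, B, E#. These stack in thirds as E#–G#–B — an E# diminished triad.
With the third (G#) in the bass, the chord is in first inversion (figured bass 6).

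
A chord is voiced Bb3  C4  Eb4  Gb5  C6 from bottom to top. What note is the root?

C

Bb, C, Eb, Gb are the tones of a C half-diminished seventh chord (C–Eb–Gb–Bb), making C the root.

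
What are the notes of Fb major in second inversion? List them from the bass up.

Spelling Fb major: Fb–Ab–Cb. In second inversion the fifth is bass, giving Cb, Fb, Ab from the bottom.

Cb, Fb, Ab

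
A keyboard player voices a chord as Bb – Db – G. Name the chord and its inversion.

G diminished, first inversion

The distinct note names are Bb, Db, G. Stacked in thirds they read G–Bb–Db, which is a diminished triad on G.
Bb is the third of G diminished; third in the bass means first inversion (figured bass 6).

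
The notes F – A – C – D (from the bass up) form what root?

D

F, A, C, D are the tones of a D minor seventh chord (D–F–A–C), making D the root.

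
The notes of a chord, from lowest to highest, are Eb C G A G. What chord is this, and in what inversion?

Reducing to letter names: Eb, C, G, A. These stack in thirds as A–C–Eb–G — an A half-diminished seventh chord.
With the fifth (Eb) in the bass, the chord is in second inversion (figured bass 4/3).

A half-diminished seventh, second inversion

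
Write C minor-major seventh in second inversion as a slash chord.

Cm(maj7)/G

Second inversion of C minor-major seventh has the fifth (G) in the bass. As a slash chord: Cm(maj7)/G.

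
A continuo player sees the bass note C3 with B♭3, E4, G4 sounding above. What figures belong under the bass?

7

The notes C, Bb, E, G stack in thirds as C–E–G–Bb — a C dominant seventh chord. The bass C is the root, so this is root position: figured 7.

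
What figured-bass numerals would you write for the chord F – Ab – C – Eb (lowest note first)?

The notes F, Ab, C, Eb stack in thirds as F–Ab–C–Eb — an F minor seventh chord. The bass F is the root, so this is root position: figured 7.

7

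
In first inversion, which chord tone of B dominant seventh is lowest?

In first inversion the third is lowest. For B dominant seventh (B–D#–F#–A) that is D#.

D#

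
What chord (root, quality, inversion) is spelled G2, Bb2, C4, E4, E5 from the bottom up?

C dominant seventh, second inversion

The pitch classes G, Bb, C, E arrange in thirds as C–E–G–Bb: a C dominant seventh chord.
The lowest note is G, the fifth of the chord, so this is second inversion (figured bass 4/3).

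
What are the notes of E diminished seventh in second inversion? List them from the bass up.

E diminished seventh is E–G–Bb–Db. Second inversion puts the fifth (Bb) in the bass, with the remaining tones above: Bb, Db, E, G.

Bb, Db, E, G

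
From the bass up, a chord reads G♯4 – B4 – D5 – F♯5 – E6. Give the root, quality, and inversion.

E dominant ninth, first inversion

Reducing to letter names: G#, B, D, F#, E. These stack in thirds as E–G#–B–D–F# — an E dominant ninth chord.
The lowest note is G#, the third of the chord, so this is first inversion.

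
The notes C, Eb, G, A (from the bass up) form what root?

Reordering C, Eb, G, A into stacked thirds gives A–C–Eb–G; the bottom of that stack, A, is the root.

A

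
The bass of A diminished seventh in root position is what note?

A diminished seventh is A–C–Eb–Gb. Root position places the root in the bass: A.

A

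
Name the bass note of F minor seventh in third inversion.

In third inversion the seventh is lowest. For F minor seventh (F–Ab–C–Eb) that is Eb.

Eb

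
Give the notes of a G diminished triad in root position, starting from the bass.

Spelling G diminished: G–Bb–Db. In root position the root is bass, giving G, Bb, Db from the bottom.

G, Bb, Db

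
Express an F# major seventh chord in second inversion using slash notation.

Second inversion of F# major seventh has the fifth (C#) in the bass. As a slash chord: F#maj7/C#.

F#maj7/C#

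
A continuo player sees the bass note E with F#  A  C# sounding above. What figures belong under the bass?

4/2

The notes E, F#, A, C# stack in thirds as F#–A–C#–E — an F# minor seventh chord. The bass E is the seventh, so this is third inversion: figured 4/2.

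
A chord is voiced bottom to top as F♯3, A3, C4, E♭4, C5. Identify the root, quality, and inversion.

Reducing to letter names: F#, A, C, Eb. These stack in thirds as F#–A–C–Eb — an F# diminished seventh chord.
With the root (F#) in the bass, the chord is in root position (figured bass 7).

F# diminished seventh, root position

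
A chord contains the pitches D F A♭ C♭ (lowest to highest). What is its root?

D

Reordering D, F, Ab, Cb into stacked thirds gives D–F–Ab–Cb; the bottom of that stack, D, is the root.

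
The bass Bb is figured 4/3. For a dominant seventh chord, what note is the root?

The figures 4/3 mean the fifth of the chord is in the bass. If Bb is the fifth of a dominant seventh chord, the root is Eb (chord tones Eb–G–Bb–Db).

Eb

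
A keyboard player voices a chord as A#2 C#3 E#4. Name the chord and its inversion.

A# minor, root position

The pitch classes A#, C#, E# arrange in thirds as A#–C#–E#: an A# minor triad.
With the root (A#) in the bass, the chord is in root position (figured bass 5/3).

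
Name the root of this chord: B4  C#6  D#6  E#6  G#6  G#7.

The distinct letter names are B, C#, D#, E#, G#. Arranged as a stack of thirds they read C#–E#–G#–B–D#, so C# is the root (a C# dominant ninth chord).

C#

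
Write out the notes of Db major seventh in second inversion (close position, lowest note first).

Ab, C, Db, F

Spelling Db major seventh: Db–F–Ab–C. In second inversion the fifth is bass, giving Ab, C, Db, F from the bottom.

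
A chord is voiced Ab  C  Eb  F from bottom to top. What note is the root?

Reordering Ab, C, Eb, F into stacked thirds gives F–Ab–C–Eb; the bottom of that stack, F, is the root.

F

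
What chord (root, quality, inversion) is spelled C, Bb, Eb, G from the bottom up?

Reducing to letter names: C, Bb, Eb, G. These stack in thirds as C–Eb–G–Bb — a C minor seventh chord.
The lowest note is C, the root of the chord, so this is root position (figured bass 7).

C minor seventh, root position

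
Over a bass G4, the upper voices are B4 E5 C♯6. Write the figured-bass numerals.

4/3

The notes G, B, E, C# stack in thirds as C#–E–G–B — a C# half-diminished seventh chord. The bass G is the fifth, so this is second inversion: figured 4/3.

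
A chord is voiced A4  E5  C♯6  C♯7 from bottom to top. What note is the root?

A, E, C# are the tones of an A major triad (A–C#–E), making A the root.

A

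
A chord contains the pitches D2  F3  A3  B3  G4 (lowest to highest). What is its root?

Reordering D, F, A, B, G into stacked thirds gives G–B–D–F–A; the bottom of that stack, G, is the root.

G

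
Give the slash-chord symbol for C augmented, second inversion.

Second inversion of C augmented has the fifth (G#) in the bass. As a slash chord: Caug/G#.

Caug/G#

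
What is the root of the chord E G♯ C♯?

Reordering E, G#, C# into stacked thirds gives C#–E–G#; the bottom of that stack, C#, is the root.

C#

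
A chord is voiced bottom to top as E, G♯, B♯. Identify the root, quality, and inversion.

The distinct note names are E, G#, B#. Stacked in thirds they read E–G#–B#, which is an augmented triad on E.
E is the root of E augmented; root in the bass means root position (figured bass 5/3).

E augmented, root position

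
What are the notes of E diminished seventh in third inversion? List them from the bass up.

Db, E, G, Bb

The chord tones are E–G–Bb–Db. With the seventh (Db) lowest for third inversion: Db, E, G, Bb.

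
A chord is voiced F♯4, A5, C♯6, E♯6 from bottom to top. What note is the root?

The distinct letter names are F#, A, C#, E#. Arranged as a stack of thirds they read F#–A–C#–E#, so F# is the root (an F# minor-major seventh chord).

F#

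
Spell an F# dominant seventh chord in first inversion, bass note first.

A#, C#, E, F#

Spelling F# dominant seventh: F#–A#–C#–E. In first inversion the third is bass, giving A#, C#, E, F# from the bottom.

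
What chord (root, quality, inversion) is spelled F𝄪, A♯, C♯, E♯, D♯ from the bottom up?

Reducing to letter names: F##, A#, C#, E#, D#. These stack in thirds as D#–F##–A#–C#–E# — a D# dominant ninth chord.
F## is the third of D# dominant ninth; third in the bass means first inversion.

D# dominant ninth, first inversion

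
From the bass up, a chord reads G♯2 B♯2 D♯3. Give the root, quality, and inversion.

G# major, root position

Reducing to letter names: G#, B#, D#. These stack in thirds as G#–B#–D# — a G# major triad.
G# is the root of G# major; root in the bass means root position (figured bass 5/3).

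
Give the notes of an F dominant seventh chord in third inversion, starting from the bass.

Eb, F, A, C

F dominant seventh is F–A–C–Eb. Third inversion puts the seventh (Eb) in the bass, with the remaining tones above: Eb, F, A, C.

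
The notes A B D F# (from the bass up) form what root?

B

A, B, D, F# are the tones of a B minor seventh chord (B–D–F#–A), making B the root.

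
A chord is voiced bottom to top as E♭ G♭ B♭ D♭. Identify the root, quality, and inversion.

Eb minor seventh, root position

Reducing to letter names: Eb, Gb, Bb, Db. These stack in thirds as Eb–Gb–Bb–Db — an Eb minor seventh chord.
Eb is the root of Eb minor seventh; root in the bass means root position (figured bass 7).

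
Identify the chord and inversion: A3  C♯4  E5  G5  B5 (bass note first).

A dominant ninth, root position

The distinct note names are A, C#, E, G, B. Stacked in thirds they read A–C#–E–G–B, which is a dominant ninth chord on A.
With the root (A) in the bass, the chord is in root position.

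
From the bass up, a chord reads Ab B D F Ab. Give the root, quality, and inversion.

B diminished seventh, third inversion

The pitch classes Ab, B, D, F arrange in thirds as B–D–F–Ab: a B diminished seventh chord.
The lowest note is Ab, the seventh of the chord, so this is third inversion (figured bass 4/2).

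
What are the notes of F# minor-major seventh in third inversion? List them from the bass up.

E#, F#, A, C#

Spelling F# minor-major seventh: F#–A–C#–E#. In third inversion the seventh is bass, giving E#, F#, A, C# from the bottom.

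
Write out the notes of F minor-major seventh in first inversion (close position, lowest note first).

Ab, C, E, F

F minor-major seventh is F–Ab–C–E. First inversion puts the third (Ab) in the bass, with the remaining tones above: Ab, C, E, F.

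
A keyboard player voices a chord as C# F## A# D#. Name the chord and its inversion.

Reducing to letter names: C#, F##, A#, D#. These stack in thirds as D#–F##–A#–C# — a D# dominant seventh chord.
C# is the seventh of D# dominant seventh; seventh in the bass means third inversion (figured bass 4/2).

D# dominant seventh, third inversion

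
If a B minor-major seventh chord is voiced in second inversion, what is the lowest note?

F#

In second inversion the fifth is lowest. For B minor-major seventh (B–D–F#–A#) that is F#.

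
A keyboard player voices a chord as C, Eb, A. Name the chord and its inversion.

Reducing to letter names: C, Eb, A. These stack in thirds as A–C–Eb — an A diminished triad.
With the third (C) in the bass, the chord is in first inversion (figured bass 6).

A diminished, first inversion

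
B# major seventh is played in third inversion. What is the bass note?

A##

In third inversion the seventh is lowest. For B# major seventh (B#–D##–F##–A##) that is A##.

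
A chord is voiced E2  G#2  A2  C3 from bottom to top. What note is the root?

Reordering E, G#, A, C into stacked thirds gives A–C–E–G#; the bottom of that stack, A, is the root.

A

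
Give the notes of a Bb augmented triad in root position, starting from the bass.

Bb, D, F#

Spelling Bb augmented: Bb–D–F#. In root position the root is bass, giving Bb, D, F# from the bottom.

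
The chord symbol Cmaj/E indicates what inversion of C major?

Cmaj/E means C major with E in the bass. E is the third of C major (C–E–G), so this is first inversion.

first inversion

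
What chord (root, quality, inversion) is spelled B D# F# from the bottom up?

B major, root position

The pitch classes B, D#, F# arrange in thirds as B–D#–F#: a B major triad.
B is the root of B major; root in the bass means root position (figured bass 5/3).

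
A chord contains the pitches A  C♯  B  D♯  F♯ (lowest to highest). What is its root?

Reordering A, C#, B, D#, F# into stacked thirds gives B–D#–F#–A–C#; the bottom of that stack, B, is the root.

B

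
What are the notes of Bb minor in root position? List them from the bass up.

Bb, Db, F

Bb minor is Bb–Db–F. Root position puts the root (Bb) in the bass, with the remaining tones above: Bb, Db, F.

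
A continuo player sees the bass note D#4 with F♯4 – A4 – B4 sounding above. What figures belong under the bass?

The notes D#, F#, A, B stack in thirds as B–D#–F#–A — a B dominant seventh chord. The bass D# is the third, so this is first inversion: figured 6/5.

6/5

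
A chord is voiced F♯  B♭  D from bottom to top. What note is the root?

The distinct letter names are F#, Bb, D. Arranged as a stack of thirds they read Bb–D–F#, so Bb is the root (a Bb augmented triad).

Bb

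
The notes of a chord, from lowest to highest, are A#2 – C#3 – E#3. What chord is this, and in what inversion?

Reducing to letter names: A#, C#, E#. These stack in thirds as A#–C#–E# — an A# minor triad.
The lowest note is A#, the root of the chord, so this is root position (figured bass 5/3).

A# minor, root position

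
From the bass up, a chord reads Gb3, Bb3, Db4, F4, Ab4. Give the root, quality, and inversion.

Reducing to letter names: Gb, Bb, Db, F, Ab. These stack in thirds as Gb–Bb–Db–F–Ab — a Gb major ninth chord.
Gb is the root of Gb major ninth; root in the bass means root position.

Gb major ninth, root position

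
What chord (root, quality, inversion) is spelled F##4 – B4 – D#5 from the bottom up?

B augmented, second inversion

Reducing to letter names: F##, B, D#. These stack in thirds as B–D#–F## — a B augmented triad.
With the fifth (F##) in the bass, the chord is in second inversion (figured bass 6/4).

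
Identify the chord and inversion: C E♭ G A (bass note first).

A half-diminished seventh, first inversion

Reducing to letter names: C, Eb, G, A. These stack in thirds as A–C–Eb–G — an A half-diminished seventh chord.
The lowest note is C, the third of the chord, so this is first inversion (figured bass 6/5).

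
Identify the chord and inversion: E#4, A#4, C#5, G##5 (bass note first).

A# minor-major seventh, second inversion

The pitch classes E#, A#, C#, G## arrange in thirds as A#–C#–E#–G##: an A# minor-major seventh chord.
With the fifth (E#) in the bass, the chord is in second inversion (figured bass 4/3).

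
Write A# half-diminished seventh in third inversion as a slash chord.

A#ø7/G#

Third inversion of A# half-diminished seventh has the seventh (G#) in the bass. As a slash chord: A#ø7/G#.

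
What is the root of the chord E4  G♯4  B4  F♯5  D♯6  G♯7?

E

E, G#, B, F#, D# are the tones of an E major ninth chord (E–G#–B–D#–F#), making E the root.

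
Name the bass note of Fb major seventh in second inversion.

Cb

Fb major seventh is Fb–Ab–Cb–Eb. Second inversion places the fifth in the bass: Cb.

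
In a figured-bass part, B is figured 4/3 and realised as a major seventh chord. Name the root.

E

The figures 4/3 mean the fifth of the chord is in the bass. If B is the fifth of a major seventh chord, the root is E (chord tones E–G#–B–D#).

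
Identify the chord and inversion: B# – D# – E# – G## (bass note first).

E# dominant seventh, second inversion

The pitch classes B#, D#, E#, G## arrange in thirds as E#–G##–B#–D#: an E# dominant seventh chord.
With the fifth (B#) in the bass, the chord is in second inversion (figured bass 4/3).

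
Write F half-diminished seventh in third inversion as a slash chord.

Third inversion of F half-diminished seventh has the seventh (Eb) in the bass. As a slash chord: Fø7/Eb.

Fø7/Eb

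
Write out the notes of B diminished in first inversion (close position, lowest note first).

B diminished is B–D–F. First inversion puts the third (D) in the bass, with the remaining tones above: D, F, B.

D, F, B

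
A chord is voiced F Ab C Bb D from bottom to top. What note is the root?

Bb

F, Ab, C, Bb, D are the tones of a Bb dominant ninth chord (Bb–D–F–Ab–C), making Bb the root.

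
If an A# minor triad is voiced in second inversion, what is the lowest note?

E#

In second inversion the fifth is lowest. For A# minor (A#–C#–E#) that is E#.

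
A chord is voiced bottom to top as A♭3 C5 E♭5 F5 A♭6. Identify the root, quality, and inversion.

The distinct note names are Ab, C, Eb, F. Stacked in thirds they read F–Ab–C–Eb, which is a minor seventh chord on F.
With the third (Ab) in the bass, the chord is in first inversion (figured bass 6/5).

F minor seventh, first inversion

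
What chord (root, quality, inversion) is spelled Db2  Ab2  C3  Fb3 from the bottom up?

The pitch classes Db, Ab, C, Fb arrange in thirds as Db–Fb–Ab–C: a Db minor-major seventh chord.
The lowest note is Db, the root of the chord, so this is root position (figured bass 7).

Db minor-major seventh, root position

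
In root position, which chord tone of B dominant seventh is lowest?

In root position the root is lowest. For B dominant seventh (B–D#–F#–A) that is B.

B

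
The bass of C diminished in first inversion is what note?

Eb

In first inversion the third is lowest. For C diminished (C–Eb–Gb) that is Eb.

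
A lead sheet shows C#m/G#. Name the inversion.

second inversion

C#m/G# means C# minor with G# in the bass. G# is the fifth of C# minor (C#–E–G#), so this is second inversion.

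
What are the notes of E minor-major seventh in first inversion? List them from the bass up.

The chord tones are E–G–B–D#. With the third (G) lowest for first inversion: G, B, D#, E.

G, B, D#, E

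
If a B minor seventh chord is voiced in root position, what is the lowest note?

B minor seventh is B–D–F#–A. Root position places the root in the bass: B.

B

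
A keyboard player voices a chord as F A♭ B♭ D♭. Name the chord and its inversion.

Reducing to letter names: F, Ab, Bb, Db. These stack in thirds as Bb–Db–F–Ab — a Bb minor seventh chord.
The lowest note is F, the fifth of the chord, so this is second inversion (figured bass 4/3).

Bb minor seventh, second inversion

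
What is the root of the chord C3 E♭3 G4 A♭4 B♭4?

Reordering C, Eb, G, Ab, Bb into stacked thirds gives Ab–C–Eb–G–Bb; the bottom of that stack, Ab, is the root.

Ab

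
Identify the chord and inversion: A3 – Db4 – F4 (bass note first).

Db augmented, second inversion

The pitch classes A, Db, F arrange in thirds as Db–F–A: a Db augmented triad.
The lowest note is A, the fifth of the chord, so this is second inversion (figured bass 6/4).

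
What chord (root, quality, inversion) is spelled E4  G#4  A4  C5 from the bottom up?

A minor-major seventh, second inversion

The pitch classes E, G#, A, C arrange in thirds as A–C–E–G#: an A minor-major seventh chord.
The lowest note is E, the fifth of the chord, so this is second inversion (figured bass 4/3).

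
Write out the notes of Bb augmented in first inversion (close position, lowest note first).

Bb augmented is Bb–D–F#. First inversion puts the third (D) in the bass, with the remaining tones above: D, F#, Bb.

D, F#, Bb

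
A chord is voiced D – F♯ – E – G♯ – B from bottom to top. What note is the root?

E

The distinct letter names are D, F#, E, G#, B. Arranged as a stack of thirds they read E–G#–B–D–F#, so E is the root (an E dominant ninth chord).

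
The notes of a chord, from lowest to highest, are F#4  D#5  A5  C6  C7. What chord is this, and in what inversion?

The pitch classes F#, D#, A, C arrange in thirds as D#–F#–A–C: a D# diminished seventh chord.
F# is the third of D# diminished seventh; third in the bass means first inversion (figured bass 6/5).

D# diminished seventh, first inversion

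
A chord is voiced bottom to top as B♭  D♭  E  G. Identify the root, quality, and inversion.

The pitch classes Bb, Db, E, G arrange in thirds as E–G–Bb–Db: an E diminished seventh chord.
The lowest note is Bb, the fifth of the chord, so this is second inversion (figured bass 4/3).

E diminished seventh, second inversion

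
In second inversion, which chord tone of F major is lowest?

C

F major is F–A–C. Second inversion places the fifth in the bass: C.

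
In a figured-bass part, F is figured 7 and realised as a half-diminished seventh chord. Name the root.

F

The figures 7 mean the root of the chord is in the bass. If F is the root of a half-diminished seventh chord, the root is F (chord tones F–Ab–Cb–Eb).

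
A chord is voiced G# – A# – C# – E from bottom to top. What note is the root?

A#

The distinct letter names are G#, A#, C#, E. Arranged as a stack of thirds they read A#–C#–E–G#, so A# is the root (an A# half-diminished seventh chord).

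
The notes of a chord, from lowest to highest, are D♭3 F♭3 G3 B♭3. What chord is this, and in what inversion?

The distinct note names are Db, Fb, G, Bb. Stacked in thirds they read G–Bb–Db–Fb, which is a diminished seventh chord on G.
With the fifth (Db) in the bass, the chord is in second inversion (figured bass 4/3).

G diminished seventh, second inversion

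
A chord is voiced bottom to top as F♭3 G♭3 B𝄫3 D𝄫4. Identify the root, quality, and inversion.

The pitch classes Fb, Gb, Bbb, Dbb arrange in thirds as Gb–Bbb–Dbb–Fb: a Gb half-diminished seventh chord.
Fb is the seventh of Gb half-diminished seventh; seventh in the bass means third inversion (figured bass 4/2).

Gb half-diminished seventh, third inversion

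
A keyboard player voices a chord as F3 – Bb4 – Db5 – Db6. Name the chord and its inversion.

The pitch classes F, Bb, Db arrange in thirds as Bb–Db–F: a Bb minor triad.
The lowest note is F, the fifth of the chord, so this is second inversion (figured bass 6/4).

Bb minor, second inversion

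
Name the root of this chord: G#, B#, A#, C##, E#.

A#

G#, B#, A#, C##, E# are the tones of an A# dominant ninth chord (A#–C##–E#–G#–B#), making A# the root.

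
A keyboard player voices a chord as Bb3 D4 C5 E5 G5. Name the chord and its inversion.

C dominant ninth, third inversion

The pitch classes Bb, D, C, E, G arrange in thirds as C–E–G–Bb–D: a C dominant ninth chord.
Bb is the seventh of C dominant ninth; seventh in the bass means third inversion.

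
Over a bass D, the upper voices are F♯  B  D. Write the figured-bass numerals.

The notes D, F#, B stack in thirds as B–D–F# — a B minor triad. The bass D is the third, so this is first inversion: figured 6.

6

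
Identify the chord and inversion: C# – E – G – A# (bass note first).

A# diminished seventh, first inversion

Reducing to letter names: C#, E, G, A#. These stack in thirds as A#–C#–E–G — an A# diminished seventh chord.
The lowest note is C#, the third of the chord, so this is first inversion (figured bass 6/5).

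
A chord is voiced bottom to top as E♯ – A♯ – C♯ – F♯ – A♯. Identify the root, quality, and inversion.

F# major seventh, third inversion

The pitch classes E#, A#, C#, F# arrange in thirds as F#–A#–C#–E#: an F# major seventh chord.
The lowest note is E#, the seventh of the chord, so this is third inversion (figured bass 4/2).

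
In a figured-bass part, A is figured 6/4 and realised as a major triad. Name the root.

D

The figures 6/4 mean the fifth of the chord is in the bass. If A is the fifth of a major triad, the root is D (chord tones D–F#–A).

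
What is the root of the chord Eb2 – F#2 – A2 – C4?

Eb, F#, A, C are the tones of an F# diminished seventh chord (F#–A–C–Eb), making F# the root.

F#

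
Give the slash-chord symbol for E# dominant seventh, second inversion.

E#7/B#

Second inversion of E# dominant seventh has the fifth (B#) in the bass. As a slash chord: E#7/B#.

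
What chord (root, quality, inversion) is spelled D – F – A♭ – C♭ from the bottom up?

D diminished seventh, root position

The distinct note names are D, F, Ab, Cb. Stacked in thirds they read D–F–Ab–Cb, which is a diminished seventh chord on D.
The lowest note is D, the root of the chord, so this is root position (figured bass 7).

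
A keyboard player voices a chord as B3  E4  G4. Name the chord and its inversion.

The distinct note names are B, E, G. Stacked in thirds they read E–G–B, which is a minor triad on E.
With the fifth (B) in the bass, the chord is in second inversion (figured bass 6/4).

E minor, second inversion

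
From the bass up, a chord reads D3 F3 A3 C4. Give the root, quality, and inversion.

The distinct note names are D, F, A, C. Stacked in thirds they read D–F–A–C, which is a minor seventh chord on D.
The lowest note is D, the root of the chord, so this is root position (figured bass 7).

D minor seventh, root position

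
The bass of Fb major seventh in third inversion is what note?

Eb

The seventh of Fb major seventh (Fb–Ab–Cb–Eb) is Eb; that is the bass in third inversion.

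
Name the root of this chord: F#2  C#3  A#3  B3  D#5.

B

Reordering F#, C#, A#, B, D# into stacked thirds gives B–D#–F#–A#–C#; the bottom of that stack, B, is the root.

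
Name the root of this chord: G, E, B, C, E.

G, E, B, C are the tones of a C major seventh chord (C–E–G–B), making C the root.

C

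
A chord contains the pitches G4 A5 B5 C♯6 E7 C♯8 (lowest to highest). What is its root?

A

The distinct letter names are G, A, B, C#, E. Arranged as a stack of thirds they read A–C#–E–G–B, so A is the root (an A dominant ninth chord).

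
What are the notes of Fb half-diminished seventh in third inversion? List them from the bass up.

Fb half-diminished seventh is Fb–Abb–Cbb–Ebb. Third inversion puts the seventh (Ebb) in the bass, with the remaining tones above: Ebb, Fb, Abb, Cbb.

Ebb, Fb, Abb, Cbb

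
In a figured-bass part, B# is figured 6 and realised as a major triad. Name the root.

G#

The figures 6 mean the third of the chord is in the bass. If B# is the third of a major triad, the root is G# (chord tones G#–B#–D#).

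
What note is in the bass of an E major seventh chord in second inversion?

In second inversion the fifth is lowest. For E major seventh (E–G#–B–D#) that is B.

B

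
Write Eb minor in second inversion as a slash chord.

Second inversion of Eb minor has the fifth (Bb) in the bass. As a slash chord: Ebm/Bb.

Ebm/Bb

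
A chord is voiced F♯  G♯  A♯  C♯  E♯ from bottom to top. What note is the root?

Reordering F#, G#, A#, C#, E# into stacked thirds gives F#–A#–C#–E#–G#; the bottom of that stack, F#, is the root.

F#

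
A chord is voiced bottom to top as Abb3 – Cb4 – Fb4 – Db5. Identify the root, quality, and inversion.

The distinct note names are Abb, Cb, Fb, Db. Stacked in thirds they read Db–Fb–Abb–Cb, which is a half-diminished seventh chord on Db.
With the fifth (Abb) in the bass, the chord is in second inversion (figured bass 4/3).

Db half-diminished seventh, second inversion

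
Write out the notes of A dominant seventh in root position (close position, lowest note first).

A, C#, E, G

The chord tones are A–C#–E–G. With the root (A) lowest for root position: A, C#, E, G.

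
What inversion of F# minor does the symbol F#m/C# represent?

second inversion

F#m/C# means F# minor with C# in the bass. C# is the fifth of F# minor (F#–A–C#), so this is second inversion.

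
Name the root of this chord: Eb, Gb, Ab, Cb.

The distinct letter names are Eb, Gb, Ab, Cb. Arranged as a stack of thirds they read Ab–Cb–Eb–Gb, so Ab is the root (an Ab minor seventh chord).

Ab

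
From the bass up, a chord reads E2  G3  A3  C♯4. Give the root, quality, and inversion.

The distinct note names are E, G, A, C#. Stacked in thirds they read A–C#–E–G, which is a dominant seventh chord on A.
E is the fifth of A dominant seventh; fifth in the bass means second inversion (figured bass 4/3).

A dominant seventh, second inversion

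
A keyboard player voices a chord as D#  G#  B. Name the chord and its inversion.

The distinct note names are D#, G#, B. Stacked in thirds they read G#–B–D#, which is a minor triad on G#.
The lowest note is D#, the fifth of the chord, so this is second inversion (figured bass 6/4).

G# minor, second inversion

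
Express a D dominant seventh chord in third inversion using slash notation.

Third inversion of D dominant seventh has the seventh (C) in the bass. As a slash chord: D7/C.

D7/C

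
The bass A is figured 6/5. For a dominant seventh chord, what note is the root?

The figures 6/5 mean the third of the chord is in the bass. If A is the third of a dominant seventh chord, the root is F (chord tones F–A–C–Eb).

F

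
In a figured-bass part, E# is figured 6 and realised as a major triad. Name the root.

The figures 6 mean the third of the chord is in the bass. If E# is the third of a major triad, the root is C# (chord tones C#–E#–G#).

C#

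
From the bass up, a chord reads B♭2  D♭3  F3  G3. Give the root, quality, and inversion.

The pitch classes Bb, Db, F, G arrange in thirds as G–Bb–Db–F: a G half-diminished seventh chord.
With the third (Bb) in the bass, the chord is in first inversion (figured bass 6/5).

G half-diminished seventh, first inversion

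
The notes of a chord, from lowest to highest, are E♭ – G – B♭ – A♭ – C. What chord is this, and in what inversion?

Ab major ninth, second inversion

The distinct note names are Eb, G, Bb, Ab, C. Stacked in thirds they read Ab–C–Eb–G–Bb, which is a major ninth chord on Ab.
Eb is the fifth of Ab major ninth; fifth in the bass means second inversion.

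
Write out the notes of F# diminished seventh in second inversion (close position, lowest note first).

Spelling F# diminished seventh: F#–A–C–Eb. In second inversion the fifth is bass, giving C, Eb, F#, A from the bottom.

C, Eb, F#, A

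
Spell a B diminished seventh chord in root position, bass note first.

B, D, F, Ab

Spelling B diminished seventh: B–D–F–Ab. In root position the root is bass, giving B, D, F, Ab from the bottom.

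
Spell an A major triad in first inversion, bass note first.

The chord tones are A–C#–E. With the third (C#) lowest for first inversion: C#, E, A.

C#, E, A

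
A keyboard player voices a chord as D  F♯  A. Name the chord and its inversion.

D major, root position

Reducing to letter names: D, F#, A. These stack in thirds as D–F#–A — a D major triad.
With the root (D) in the bass, the chord is in root position (figured bass 5/3).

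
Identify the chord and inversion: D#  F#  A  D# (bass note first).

D# diminished, root position

Reducing to letter names: D#, F#, A. These stack in thirds as D#–F#–A — a D# diminished triad.
The lowest note is D#, the root of the chord, so this is root position (figured bass 5/3).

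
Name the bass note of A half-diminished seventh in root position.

In root position the root is lowest. For A half-diminished seventh (A–C–Eb–G) that is A.

A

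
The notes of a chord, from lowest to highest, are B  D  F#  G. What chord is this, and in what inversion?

The pitch classes B, D, F#, G arrange in thirds as G–B–D–F#: a G major seventh chord.
B is the third of G major seventh; third in the bass means first inversion (figured bass 6/5).

G major seventh, first inversion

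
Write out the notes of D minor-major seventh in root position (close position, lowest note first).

D minor-major seventh is D–F–A–C#. Root position puts the root (D) in the bass, with the remaining tones above: D, F, A, C#.

D, F, A, C#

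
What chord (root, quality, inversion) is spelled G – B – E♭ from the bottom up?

The distinct note names are G, B, Eb. Stacked in thirds they read Eb–G–B, which is an augmented triad on Eb.
G is the third of Eb augmented; third in the bass means first inversion (figured bass 6).

Eb augmented, first inversion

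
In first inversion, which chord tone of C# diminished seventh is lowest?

E

C# diminished seventh is C#–E–G–Bb. First inversion places the third in the bass: E.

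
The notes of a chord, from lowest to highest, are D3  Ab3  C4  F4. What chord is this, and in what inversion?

D half-diminished seventh, root position

The distinct note names are D, Ab, C, F. Stacked in thirds they read D–F–Ab–C, which is a half-diminished seventh chord on D.
With the root (D) in the bass, the chord is in root position (figured bass 7).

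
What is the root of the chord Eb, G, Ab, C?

The distinct letter names are Eb, G, Ab, C. Arranged as a stack of thirds they read Ab–C–Eb–G, so Ab is the root (an Ab major seventh chord).

Ab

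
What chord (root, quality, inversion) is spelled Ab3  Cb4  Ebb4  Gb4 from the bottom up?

The pitch classes Ab, Cb, Ebb, Gb arrange in thirds as Ab–Cb–Ebb–Gb: an Ab half-diminished seventh chord.
With the root (Ab) in the bass, the chord is in root position (figured bass 7).

Ab half-diminished seventh, root position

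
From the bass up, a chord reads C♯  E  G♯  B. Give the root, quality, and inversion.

The distinct note names are C#, E, G#, B. Stacked in thirds they read C#–E–G#–B, which is a minor seventh chord on C#.
C# is the root of C# minor seventh; root in the bass means root position (figured bass 7).

C# minor seventh, root position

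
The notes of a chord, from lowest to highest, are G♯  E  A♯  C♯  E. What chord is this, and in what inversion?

A# half-diminished seventh, third inversion

The pitch classes G#, E, A#, C# arrange in thirds as A#–C#–E–G#: an A# half-diminished seventh chord.
The lowest note is G#, the seventh of the chord, so this is third inversion (figured bass 4/2).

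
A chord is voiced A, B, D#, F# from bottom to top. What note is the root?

B

The distinct letter names are A, B, D#, F#. Arranged as a stack of thirds they read B–D#–F#–A, so B is the root (a B dominant seventh chord).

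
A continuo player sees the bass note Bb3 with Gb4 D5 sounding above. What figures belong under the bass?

The notes Bb, Gb, D stack in thirds as Gb–Bb–D — a Gb augmented triad. The bass Bb is the third, so this is first inversion: figured 6.

6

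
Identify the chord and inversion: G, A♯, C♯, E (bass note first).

The pitch classes G, A#, C#, E arrange in thirds as A#–C#–E–G: an A# diminished seventh chord.
G is the seventh of A# diminished seventh; seventh in the bass means third inversion (figured bass 4/2).

A# diminished seventh, third inversion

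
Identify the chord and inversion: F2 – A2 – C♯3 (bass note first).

F augmented, root position

Reducing to letter names: F, A, C#. These stack in thirds as F–A–C# — an F augmented triad.
The lowest note is F, the root of the chord, so this is root position (figured bass 5/3).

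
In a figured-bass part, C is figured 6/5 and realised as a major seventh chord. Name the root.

Ab

The figures 6/5 mean the third of the chord is in the bass. If C is the third of a major seventh chord, the root is Ab (chord tones Ab–C–Eb–G).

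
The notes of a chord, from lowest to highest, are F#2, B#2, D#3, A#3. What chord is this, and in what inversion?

The pitch classes F#, B#, D#, A# arrange in thirds as B#–D#–F#–A#: a B# half-diminished seventh chord.
F# is the fifth of B# half-diminished seventh; fifth in the bass means second inversion (figured bass 4/3).

B# half-diminished seventh, second inversion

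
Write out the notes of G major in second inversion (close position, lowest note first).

The chord tones are G–B–D. With the fifth (D) lowest for second inversion: D, G, B.

D, G, B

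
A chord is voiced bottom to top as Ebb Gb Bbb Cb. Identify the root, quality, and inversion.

Reducing to letter names: Ebb, Gb, Bbb, Cb. These stack in thirds as Cb–Ebb–Gb–Bbb — a Cb minor seventh chord.
Ebb is the third of Cb minor seventh; third in the bass means first inversion (figured bass 6/5).

Cb minor seventh, first inversion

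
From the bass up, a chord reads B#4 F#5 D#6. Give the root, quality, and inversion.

B# diminished, root position

The distinct note names are B#, F#, D#. Stacked in thirds they read B#–D#–F#, which is a diminished triad on B#.
The lowest note is B#, the root of the chord, so this is root position (figured bass 5/3).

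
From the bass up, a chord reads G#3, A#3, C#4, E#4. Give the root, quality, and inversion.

A# minor seventh, third inversion

Reducing to letter names: G#, A#, C#, E#. These stack in thirds as A#–C#–E#–G# — an A# minor seventh chord.
The lowest note is G#, the seventh of the chord, so this is third inversion (figured bass 4/2).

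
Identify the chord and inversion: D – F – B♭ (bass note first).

Reducing to letter names: D, F, Bb. These stack in thirds as Bb–D–F — a Bb major triad.
With the third (D) in the bass, the chord is in first inversion (figured bass 6).

Bb major, first inversion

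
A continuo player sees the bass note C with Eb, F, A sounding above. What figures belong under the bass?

4/3

The notes C, Eb, F, A stack in thirds as F–A–C–Eb — an F dominant seventh chord. The bass C is the fifth, so this is second inversion: figured 4/3.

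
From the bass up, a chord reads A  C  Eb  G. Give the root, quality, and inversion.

A half-diminished seventh, root position

The pitch classes A, C, Eb, G arrange in thirds as A–C–Eb–G: an A half-diminished seventh chord.
With the root (A) in the bass, the chord is in root position (figured bass 7).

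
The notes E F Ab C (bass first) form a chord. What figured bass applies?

4/2

The notes E, F, Ab, C stack in thirds as F–Ab–C–E — an F minor-major seventh chord. The bass E is the seventh, so this is third inversion: figured 4/2.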